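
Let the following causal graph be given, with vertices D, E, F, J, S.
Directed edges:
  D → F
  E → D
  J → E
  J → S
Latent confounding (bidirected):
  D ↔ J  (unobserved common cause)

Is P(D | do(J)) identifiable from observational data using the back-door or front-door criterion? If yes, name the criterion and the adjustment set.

P(D|do(J)): frontdoor, adjust for {E}.

desc(J)\{J}={D,E,F,S}; candidates ⊆ {—}.
J↔D: latent back-door arc(s) into J.
size 0: {}; under {} J still reaches {D,F} ∋ D.
J↔D cannot be blocked by any observed set — no back-door set.
{E}: (i) intercepts every directed J→D path; (ii) no back-door J→{E}; (iii) {J} blocks every back-door {E}→D. Front-door holds.
P(D|do(J)) = Σ_{E} P(E|J) Σ_{J'} P(D|E,J')P(J').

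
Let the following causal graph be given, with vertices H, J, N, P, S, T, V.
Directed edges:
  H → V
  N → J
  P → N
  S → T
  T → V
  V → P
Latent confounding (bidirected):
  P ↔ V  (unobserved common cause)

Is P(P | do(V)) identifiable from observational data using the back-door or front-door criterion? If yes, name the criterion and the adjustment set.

desc(V)\{V}={J,N,P}; candidates ⊆ {H,S,T}.
V↔P: latent back-door arc(s) into V.
size 0: {}; under {} V still reaches {H,J,N,P,S,T} ∋ P.
size 1: {H}, {S}, {T}; under {H} V still reaches {J,N,P,S,T} ∋ P.
size 2: {H,S}, {H,T}, {S,T}; under {H,S} V still reaches {J,N,P,T} ∋ P.
V↔P cannot be blocked by any observed set — no back-door set.
No mediator lies on a directed V→…→P path.
Neither criterion identifies P(P|do(V)) in this graph.

P(P|do(V)): not identifiable (no BD/FD set).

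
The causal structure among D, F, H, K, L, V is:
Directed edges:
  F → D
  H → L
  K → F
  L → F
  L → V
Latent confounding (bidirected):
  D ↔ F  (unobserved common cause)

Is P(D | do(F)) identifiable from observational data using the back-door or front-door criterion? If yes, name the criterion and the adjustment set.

desc(F)\{F}={D}; candidates ⊆ {H,K,L,V}.
F↔D: latent back-door arc(s) into F.
size 0: {}; under {} F still reaches {D,H,K,L,V} ∋ D.
size 1: {H}, {K}, {L} …(+1); under {H} F still reaches {D,K,L,V} ∋ D.
size 2: {H,K}, {H,L}, {H,V} …(+3); under {H,K} F still reaches {D,L,V} ∋ D.
F↔D cannot be blocked by any observed set — no back-door set.
No mediator lies on a directed F→…→D path.
Neither criterion identifies P(D|do(F)) in this graph.

P(D|do(F)): not identifiable (no BD/FD set).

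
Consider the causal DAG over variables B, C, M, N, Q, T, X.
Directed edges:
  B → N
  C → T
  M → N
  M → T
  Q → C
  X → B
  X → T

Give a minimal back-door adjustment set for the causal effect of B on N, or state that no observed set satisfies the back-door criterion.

B→N: minimal back-door set ∅.

desc(B)\{B}={N}; candidates ⊆ {C,M,Q,T,X}.
∅: B⊥N given ∅ in G with B→· removed — back-door holds.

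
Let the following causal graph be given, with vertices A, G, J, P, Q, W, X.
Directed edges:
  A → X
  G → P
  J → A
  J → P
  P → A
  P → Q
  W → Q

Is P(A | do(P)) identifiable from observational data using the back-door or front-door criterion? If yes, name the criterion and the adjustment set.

desc(P)\{P}={A,Q,X}; candidates ⊆ {G,J,W}.
size 0: {}; under {} P still reaches {A,G,J,X} ∋ A.
{J}: P⊥A given {J} in G with P→· removed — back-door holds.
P(A|do(P)) = Σ_{J} P(A|P,J)·P(J).

P(A|do(P)): backdoor, adjust for {J}.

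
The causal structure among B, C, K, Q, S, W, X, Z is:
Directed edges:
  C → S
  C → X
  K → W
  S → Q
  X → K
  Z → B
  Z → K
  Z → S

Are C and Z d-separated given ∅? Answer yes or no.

Yes — C ⊥ Z | ∅.

Bayes-Ball from C | ∅ reaches {K,Q,S,W,X}.
Z ∉ reach(C|∅) ⇒ C ⊥ Z | ∅.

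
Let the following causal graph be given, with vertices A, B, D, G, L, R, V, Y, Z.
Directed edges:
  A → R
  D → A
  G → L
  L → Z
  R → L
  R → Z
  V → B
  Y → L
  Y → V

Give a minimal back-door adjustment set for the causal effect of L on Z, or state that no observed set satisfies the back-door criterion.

L→Z: minimal back-door set {R}.

desc(L)\{L}={Z}; candidates ⊆ {A,B,D,G,R,V,Y}.
size 0: {}; under {} L still reaches {A,B,D,G,R,V,Y,Z} ∋ Z.
{R}: L⊥Z given {R} in G with L→· removed — back-door holds.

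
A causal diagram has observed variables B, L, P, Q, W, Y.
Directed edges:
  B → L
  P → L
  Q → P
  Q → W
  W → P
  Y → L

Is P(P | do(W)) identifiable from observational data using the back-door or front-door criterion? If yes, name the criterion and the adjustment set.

P(P|do(W)): backdoor, adjust for {Q}.

desc(W)\{W}={L,P}; candidates ⊆ {B,Q,Y}.
size 0: {}; under {} W still reaches {L,P,Q} ∋ P.
{Q}: W⊥P given {Q} in G with W→· removed — back-door holds.
P(P|do(W)) = Σ_{Q} P(P|W,Q)·P(Q).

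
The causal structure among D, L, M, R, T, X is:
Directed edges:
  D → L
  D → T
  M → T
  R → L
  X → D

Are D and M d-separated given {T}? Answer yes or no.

No — D and M are d-connected given {T}.

Bayes-Ball from D | {T} reaches {L,M,X}.
M ∈ reach(D|{T}) ⇒ D ⊥̸ M | {T}.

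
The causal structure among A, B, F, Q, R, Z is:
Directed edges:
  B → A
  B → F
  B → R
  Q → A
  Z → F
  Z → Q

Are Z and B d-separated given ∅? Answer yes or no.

Yes — Z ⊥ B | ∅.

Bayes-Ball from Z | ∅ reaches {A,F,Q}.
B ∉ reach(Z|∅) ⇒ Z ⊥ B | ∅.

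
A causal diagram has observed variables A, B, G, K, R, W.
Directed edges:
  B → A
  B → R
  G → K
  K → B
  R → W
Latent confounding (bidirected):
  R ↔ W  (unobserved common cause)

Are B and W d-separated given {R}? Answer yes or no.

Bayes-Ball from B | {R} reaches {A,G,K,W}.
W ∈ reach(B|{R}) ⇒ B ⊥̸ W | {R}.

No — B and W are d-connected given {R}.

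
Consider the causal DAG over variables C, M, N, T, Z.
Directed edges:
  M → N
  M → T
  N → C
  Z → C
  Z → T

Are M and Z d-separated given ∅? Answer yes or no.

Bayes-Ball from M | ∅ reaches {C,N,T}.
Z ∉ reach(M|∅) ⇒ M ⊥ Z | ∅.

Yes — M ⊥ Z | ∅.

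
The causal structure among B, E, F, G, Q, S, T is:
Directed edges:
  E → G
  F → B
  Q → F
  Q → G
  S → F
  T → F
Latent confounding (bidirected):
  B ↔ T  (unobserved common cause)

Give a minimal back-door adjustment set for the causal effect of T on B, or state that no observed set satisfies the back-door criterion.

desc(T)\{T}={B,F}; candidates ⊆ {E,G,Q,S}.
T↔B: latent back-door arc(s) into T.
size 0: {}; under {} T still reaches {B} ∋ B.
size 1: {E}, {G}, {Q} …(+1); under {E} T still reaches {B} ∋ B.
size 2: {E,G}, {E,Q}, {E,S} …(+3); under {E,G} T still reaches {B} ∋ B.
T↔B cannot be blocked by any observed set — no back-door set.

T→B: no observed back-door set.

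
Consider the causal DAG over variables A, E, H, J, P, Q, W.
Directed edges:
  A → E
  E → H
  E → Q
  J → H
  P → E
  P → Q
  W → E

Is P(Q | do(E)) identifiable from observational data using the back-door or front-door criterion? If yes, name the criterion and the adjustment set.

P(Q|do(E)): backdoor, adjust for {P}.

desc(E)\{E}={H,Q}; candidates ⊆ {A,J,P,W}.
size 0: {}; under {} E still reaches {A,P,Q,W} ∋ Q.
{P}: E⊥Q given {P} in G with E→· removed — back-door holds.
P(Q|do(E)) = Σ_{P} P(Q|E,P)·P(P).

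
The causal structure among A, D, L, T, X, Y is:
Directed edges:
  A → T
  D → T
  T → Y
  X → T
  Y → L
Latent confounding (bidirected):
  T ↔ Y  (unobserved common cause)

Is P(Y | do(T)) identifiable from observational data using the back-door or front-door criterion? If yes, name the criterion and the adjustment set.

P(Y|do(T)): not identifiable (no BD/FD set).

desc(T)\{T}={L,Y}; candidates ⊆ {A,D,X}.
T↔Y: latent back-door arc(s) into T.
size 0: {}; under {} T still reaches {A,D,L,X,Y} ∋ Y.
size 1: {A}, {D}, {X}; under {A} T still reaches {D,L,X,Y} ∋ Y.
size 2: {A,D}, {A,X}, {D,X}; under {A,D} T still reaches {L,X,Y} ∋ Y.
T↔Y cannot be blocked by any observed set — no back-door set.
No mediator lies on a directed T→…→Y path.
Neither criterion identifies P(Y|do(T)) in this graph.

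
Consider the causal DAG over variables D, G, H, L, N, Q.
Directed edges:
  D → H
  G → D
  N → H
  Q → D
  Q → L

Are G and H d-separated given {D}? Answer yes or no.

Bayes-Ball from G | {D} reaches {L,Q}.
H ∉ reach(G|{D}) ⇒ G ⊥ H | {D}.

Yes — G ⊥ H | {D}.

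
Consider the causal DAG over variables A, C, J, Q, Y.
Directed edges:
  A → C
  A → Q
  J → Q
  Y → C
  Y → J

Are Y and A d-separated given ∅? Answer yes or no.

Bayes-Ball from Y | ∅ reaches {C,J,Q}.
A ∉ reach(Y|∅) ⇒ Y ⊥ A | ∅.

Yes — Y ⊥ A | ∅.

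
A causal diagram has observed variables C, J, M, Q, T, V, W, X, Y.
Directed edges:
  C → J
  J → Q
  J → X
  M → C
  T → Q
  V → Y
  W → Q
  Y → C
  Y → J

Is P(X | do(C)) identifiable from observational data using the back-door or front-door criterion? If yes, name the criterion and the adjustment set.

desc(C)\{C}={J,Q,X}; candidates ⊆ {M,T,V,W,Y}.
size 0: {}; under {} C still reaches {J,M,Q,V,X,Y} ∋ X.
{Y}: C⊥X given {Y} in G with C→· removed — back-door holds.
P(X|do(C)) = Σ_{Y} P(X|C,Y)·P(Y).

P(X|do(C)): backdoor, adjust for {Y}.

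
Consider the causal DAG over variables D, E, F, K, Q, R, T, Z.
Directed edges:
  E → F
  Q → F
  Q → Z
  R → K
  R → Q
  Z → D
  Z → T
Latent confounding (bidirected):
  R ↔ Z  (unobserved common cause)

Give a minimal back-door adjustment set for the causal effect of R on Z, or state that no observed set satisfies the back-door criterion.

R→Z: no observed back-door set.

desc(R)\{R}={D,F,K,Q,T,Z}; candidates ⊆ {E}.
R↔Z: latent back-door arc(s) into R.
size 0: {}; under {} R still reaches {D,T,Z} ∋ Z.
size 1: {E}; under {E} R still reaches {D,T,Z} ∋ Z.
R↔Z cannot be blocked by any observed set — no back-door set.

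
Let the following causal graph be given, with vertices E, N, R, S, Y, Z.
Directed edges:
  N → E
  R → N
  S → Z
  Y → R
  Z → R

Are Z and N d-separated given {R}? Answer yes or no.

Bayes-Ball from Z | {R} reaches {S,Y}.
N ∉ reach(Z|{R}) ⇒ Z ⊥ N | {R}.

Yes — Z ⊥ N | {R}.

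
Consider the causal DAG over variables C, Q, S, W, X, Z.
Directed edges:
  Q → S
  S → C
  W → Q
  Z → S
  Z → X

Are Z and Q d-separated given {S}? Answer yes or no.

Bayes-Ball from Z | {S} reaches {Q,W,X}.
Q ∈ reach(Z|{S}) ⇒ Z ⊥̸ Q | {S}.

No — Z and Q are d-connected given {S}.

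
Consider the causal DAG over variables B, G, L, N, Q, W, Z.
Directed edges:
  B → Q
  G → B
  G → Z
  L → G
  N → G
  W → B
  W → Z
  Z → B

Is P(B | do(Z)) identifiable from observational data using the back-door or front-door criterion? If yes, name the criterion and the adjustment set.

desc(Z)\{Z}={B,Q}; candidates ⊆ {G,L,N,W}.
size 0: {}; under {} Z still reaches {B,G,L,N,Q,W} ∋ B.
size 1: {G}, {L}, {N} …(+1); under {G} Z still reaches {B,Q,W} ∋ B.
{G,W}: Z⊥B given {G,W} in G with Z→· removed — back-door holds.
P(B|do(Z)) = Σ_{G,W} P(B|Z,G,W)·P(G,W).

P(B|do(Z)): backdoor, adjust for {G, W}.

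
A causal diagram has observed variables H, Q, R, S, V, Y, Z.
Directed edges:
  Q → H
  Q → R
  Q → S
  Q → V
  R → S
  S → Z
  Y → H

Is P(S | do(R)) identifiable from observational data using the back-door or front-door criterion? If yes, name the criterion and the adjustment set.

P(S|do(R)): backdoor, adjust for {Q}.

desc(R)\{R}={S,Z}; candidates ⊆ {H,Q,V,Y}.
size 0: {}; under {} R still reaches {H,Q,S,V,Z} ∋ S.
{Q}: R⊥S given {Q} in G with R→· removed — back-door holds.
P(S|do(R)) = Σ_{Q} P(S|R,Q)·P(Q).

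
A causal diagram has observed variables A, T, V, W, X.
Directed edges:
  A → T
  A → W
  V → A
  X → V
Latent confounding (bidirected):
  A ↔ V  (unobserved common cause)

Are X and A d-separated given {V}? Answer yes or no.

No — X and A are d-connected given {V}.

Bayes-Ball from X | {V} reaches {A,T,W}.
A ∈ reach(X|{V}) ⇒ X ⊥̸ A | {V}.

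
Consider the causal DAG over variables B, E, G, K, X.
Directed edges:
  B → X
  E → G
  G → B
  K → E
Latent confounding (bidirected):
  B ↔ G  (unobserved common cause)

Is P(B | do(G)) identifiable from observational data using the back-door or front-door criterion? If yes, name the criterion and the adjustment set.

P(B|do(G)): not identifiable (no BD/FD set).

desc(G)\{G}={B,X}; candidates ⊆ {E,K}.
G↔B: latent back-door arc(s) into G.
size 0: {}; under {} G still reaches {B,E,K,X} ∋ B.
size 1: {E}, {K}; under {E} G still reaches {B,X} ∋ B.
size 2: {E,K}; under {E,K} G still reaches {B,X} ∋ B.
G↔B cannot be blocked by any observed set — no back-door set.
No mediator lies on a directed G→…→B path.
Neither criterion identifies P(B|do(G)) in this graph.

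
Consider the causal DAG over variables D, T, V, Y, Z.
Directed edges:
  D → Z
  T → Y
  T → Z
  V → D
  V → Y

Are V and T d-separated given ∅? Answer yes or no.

Bayes-Ball from V | ∅ reaches {D,Y,Z}.
T ∉ reach(V|∅) ⇒ V ⊥ T | ∅.

Yes — V ⊥ T | ∅.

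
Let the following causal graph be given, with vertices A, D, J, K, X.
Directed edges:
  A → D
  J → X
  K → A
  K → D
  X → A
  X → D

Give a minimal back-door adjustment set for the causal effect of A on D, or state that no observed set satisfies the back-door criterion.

A→D: minimal back-door set {K, X}.

desc(A)\{A}={D}; candidates ⊆ {J,K,X}.
size 0: {}; under {} A still reaches {D,J,K,X} ∋ D.
size 1: {J}, {K}, {X}; under {J} A still reaches {D,K,X} ∋ D.
{K,X}: A⊥D given {K,X} in G with A→· removed — back-door holds.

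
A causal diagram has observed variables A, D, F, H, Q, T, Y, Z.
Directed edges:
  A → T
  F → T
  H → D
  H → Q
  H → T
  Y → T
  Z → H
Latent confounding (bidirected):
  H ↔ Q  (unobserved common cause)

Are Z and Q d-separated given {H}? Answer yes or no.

No — Z and Q are d-connected given {H}.

Bayes-Ball from Z | {H} reaches {Q}.
Q ∈ reach(Z|{H}) ⇒ Z ⊥̸ Q | {H}.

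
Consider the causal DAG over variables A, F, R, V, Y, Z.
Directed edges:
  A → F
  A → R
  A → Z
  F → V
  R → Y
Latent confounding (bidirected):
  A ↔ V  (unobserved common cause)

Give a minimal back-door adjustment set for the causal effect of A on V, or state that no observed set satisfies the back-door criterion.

desc(A)\{A}={F,R,V,Y,Z}; candidates ⊆ {—}.
A↔V: latent back-door arc(s) into A.
size 0: {}; under {} A still reaches {V} ∋ V.
A↔V cannot be blocked by any observed set — no back-door set.

A→V: no observed back-door set.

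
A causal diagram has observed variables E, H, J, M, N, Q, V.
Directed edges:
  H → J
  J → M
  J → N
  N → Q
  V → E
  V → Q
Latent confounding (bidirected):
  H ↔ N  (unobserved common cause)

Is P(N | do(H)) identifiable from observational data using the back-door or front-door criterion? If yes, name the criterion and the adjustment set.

desc(H)\{H}={J,M,N,Q}; candidates ⊆ {E,V}.
H↔N: latent back-door arc(s) into H.
size 0: {}; under {} H still reaches {N,Q} ∋ N.
size 1: {E}, {V}; under {E} H still reaches {N,Q} ∋ N.
size 2: {E,V}; under {E,V} H still reaches {N,Q} ∋ N.
H↔N cannot be blocked by any observed set — no back-door set.
{J}: (i) intercepts every directed H→N path; (ii) no back-door H→{J}; (iii) {H} blocks every back-door {J}→N. Front-door holds.
P(N|do(H)) = Σ_{J} P(J|H) Σ_{H'} P(N|J,H')P(H').

P(N|do(H)): frontdoor, adjust for {J}.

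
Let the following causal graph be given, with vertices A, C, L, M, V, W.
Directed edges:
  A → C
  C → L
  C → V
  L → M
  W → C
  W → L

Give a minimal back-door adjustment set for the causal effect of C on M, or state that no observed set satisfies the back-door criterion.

desc(C)\{C}={L,M,V}; candidates ⊆ {A,W}.
size 0: {}; under {} C still reaches {A,L,M,W} ∋ M.
{W}: C⊥M given {W} in G with C→· removed — back-door holds.

C→M: minimal back-door set {W}.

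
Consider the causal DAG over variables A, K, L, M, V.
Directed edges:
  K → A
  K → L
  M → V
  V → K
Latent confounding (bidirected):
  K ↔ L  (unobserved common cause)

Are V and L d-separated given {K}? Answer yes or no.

Bayes-Ball from V | {K} reaches {L,M}.
L ∈ reach(V|{K}) ⇒ V ⊥̸ L | {K}.

No — V and L are d-connected given {K}.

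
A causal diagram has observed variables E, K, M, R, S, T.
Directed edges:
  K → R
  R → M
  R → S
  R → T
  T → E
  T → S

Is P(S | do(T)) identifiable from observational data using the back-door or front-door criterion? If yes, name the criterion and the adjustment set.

P(S|do(T)): backdoor, adjust for {R}.

desc(T)\{T}={E,S}; candidates ⊆ {K,M,R}.
size 0: {}; under {} T still reaches {K,M,R,S} ∋ S.
{R}: T⊥S given {R} in G with T→· removed — back-door holds.
P(S|do(T)) = Σ_{R} P(S|T,R)·P(R).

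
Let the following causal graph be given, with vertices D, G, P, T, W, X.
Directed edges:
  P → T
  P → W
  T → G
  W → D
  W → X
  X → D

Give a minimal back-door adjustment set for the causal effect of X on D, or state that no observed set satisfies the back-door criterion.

X→D: minimal back-door set {W}.

desc(X)\{X}={D}; candidates ⊆ {G,P,T,W}.
size 0: {}; under {} X still reaches {D,G,P,T,W} ∋ D.
{W}: X⊥D given {W} in G with X→· removed — back-door holds.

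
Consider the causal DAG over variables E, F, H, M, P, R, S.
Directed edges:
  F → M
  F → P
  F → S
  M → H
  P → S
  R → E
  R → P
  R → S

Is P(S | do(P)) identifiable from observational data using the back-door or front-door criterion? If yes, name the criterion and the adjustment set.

P(S|do(P)): backdoor, adjust for {F, R}.

desc(P)\{P}={S}; candidates ⊆ {E,F,H,M,R}.
size 0: {}; under {} P still reaches {E,F,H,M,R,S} ∋ S.
size 1: {E}, {F}, {H} …(+2); under {E} P still reaches {F,H,M,R,S} ∋ S.
{F,R}: P⊥S given {F,R} in G with P→· removed — back-door holds.
P(S|do(P)) = Σ_{F,R} P(S|P,F,R)·P(F,R).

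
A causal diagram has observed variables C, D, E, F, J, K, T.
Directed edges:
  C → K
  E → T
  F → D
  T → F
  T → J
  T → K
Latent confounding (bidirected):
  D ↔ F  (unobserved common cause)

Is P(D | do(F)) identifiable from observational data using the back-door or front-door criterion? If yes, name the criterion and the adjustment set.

P(D|do(F)): not identifiable (no BD/FD set).

desc(F)\{F}={D}; candidates ⊆ {C,E,J,K,T}.
F↔D: latent back-door arc(s) into F.
size 0: {}; under {} F still reaches {D,E,J,K,T} ∋ D.
size 1: {C}, {E}, {J} …(+2); under {C} F still reaches {D,E,J,K,T} ∋ D.
size 2: {C,E}, {C,J}, {C,K} …(+7); under {C,E} F still reaches {D,J,K,T} ∋ D.
F↔D cannot be blocked by any observed set — no back-door set.
No mediator lies on a directed F→…→D path.
Neither criterion identifies P(D|do(F)) in this graph.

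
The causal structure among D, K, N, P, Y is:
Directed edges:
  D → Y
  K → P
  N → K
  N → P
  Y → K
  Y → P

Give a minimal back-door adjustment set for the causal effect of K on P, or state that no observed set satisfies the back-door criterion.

K→P: minimal back-door set {N, Y}.

desc(K)\{K}={P}; candidates ⊆ {D,N,Y}.
size 0: {}; under {} K still reaches {D,N,P,Y} ∋ P.
size 1: {D}, {N}, {Y}; under {D} K still reaches {N,P,Y} ∋ P.
{N,Y}: K⊥P given {N,Y} in G with K→· removed — back-door holds.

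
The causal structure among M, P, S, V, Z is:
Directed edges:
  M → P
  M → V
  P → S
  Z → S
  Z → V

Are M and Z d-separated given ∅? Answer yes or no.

Yes — M ⊥ Z | ∅.

Bayes-Ball from M | ∅ reaches {P,S,V}.
Z ∉ reach(M|∅) ⇒ M ⊥ Z | ∅.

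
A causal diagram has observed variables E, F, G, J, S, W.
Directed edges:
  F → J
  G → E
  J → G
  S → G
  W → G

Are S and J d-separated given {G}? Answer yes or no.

Bayes-Ball from S | {G} reaches {F,J,W}.
J ∈ reach(S|{G}) ⇒ S ⊥̸ J | {G}.

No — S and J are d-connected given {G}.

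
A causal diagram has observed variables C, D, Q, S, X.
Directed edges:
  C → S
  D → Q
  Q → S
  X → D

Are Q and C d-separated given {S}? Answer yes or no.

No — Q and C are d-connected given {S}.

Bayes-Ball from Q | {S} reaches {C,D,X}.
C ∈ reach(Q|{S}) ⇒ Q ⊥̸ C | {S}.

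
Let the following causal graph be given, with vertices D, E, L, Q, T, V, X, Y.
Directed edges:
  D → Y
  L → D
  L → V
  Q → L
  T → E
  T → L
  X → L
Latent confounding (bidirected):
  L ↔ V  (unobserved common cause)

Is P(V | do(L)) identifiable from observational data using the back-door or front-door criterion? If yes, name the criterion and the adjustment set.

desc(L)\{L}={D,V,Y}; candidates ⊆ {E,Q,T,X}.
L↔V: latent back-door arc(s) into L.
size 0: {}; under {} L still reaches {E,Q,T,V,X} ∋ V.
size 1: {E}, {Q}, {T} …(+1); under {E} L still reaches {Q,T,V,X} ∋ V.
size 2: {E,Q}, {E,T}, {E,X} …(+3); under {E,Q} L still reaches {T,V,X} ∋ V.
L↔V cannot be blocked by any observed set — no back-door set.
No mediator lies on a directed L→…→V path.
Neither criterion identifies P(V|do(L)) in this graph.

P(V|do(L)): not identifiable (no BD/FD set).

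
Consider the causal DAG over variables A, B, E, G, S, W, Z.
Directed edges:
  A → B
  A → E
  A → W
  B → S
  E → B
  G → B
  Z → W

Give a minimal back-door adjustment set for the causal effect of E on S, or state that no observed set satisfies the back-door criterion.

desc(E)\{E}={B,S}; candidates ⊆ {A,G,W,Z}.
size 0: {}; under {} E still reaches {A,B,S,W} ∋ S.
{A}: E⊥S given {A} in G with E→· removed — back-door holds.

E→S: minimal back-door set {A}.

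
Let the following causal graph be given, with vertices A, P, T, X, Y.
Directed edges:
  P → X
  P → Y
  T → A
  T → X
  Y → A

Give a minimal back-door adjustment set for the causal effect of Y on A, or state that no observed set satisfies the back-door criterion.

desc(Y)\{Y}={A}; candidates ⊆ {P,T,X}.
∅: Y⊥A given ∅ in G with Y→· removed — back-door holds.

Y→A: minimal back-door set ∅.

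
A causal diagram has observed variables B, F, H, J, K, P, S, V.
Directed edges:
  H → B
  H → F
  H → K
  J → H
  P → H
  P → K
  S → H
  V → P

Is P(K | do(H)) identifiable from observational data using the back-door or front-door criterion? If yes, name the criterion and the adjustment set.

P(K|do(H)): backdoor, adjust for {P}.

desc(H)\{H}={B,F,K}; candidates ⊆ {J,P,S,V}.
size 0: {}; under {} H still reaches {J,K,P,S,V} ∋ K.
{P}: H⊥K given {P} in G with H→· removed — back-door holds.
P(K|do(H)) = Σ_{P} P(K|H,P)·P(P).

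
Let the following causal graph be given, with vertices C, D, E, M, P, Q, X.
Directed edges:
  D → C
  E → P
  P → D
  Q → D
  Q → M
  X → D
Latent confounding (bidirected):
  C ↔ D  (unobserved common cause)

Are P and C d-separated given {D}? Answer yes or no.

No — P and C are d-connected given {D}.

Bayes-Ball from P | {D} reaches {C,E,M,Q,X}.
C ∈ reach(P|{D}) ⇒ P ⊥̸ C | {D}.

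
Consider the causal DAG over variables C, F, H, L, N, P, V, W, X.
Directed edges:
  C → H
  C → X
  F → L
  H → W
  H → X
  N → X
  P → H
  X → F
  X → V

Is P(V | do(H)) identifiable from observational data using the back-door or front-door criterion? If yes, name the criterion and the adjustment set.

desc(H)\{H}={F,L,V,W,X}; candidates ⊆ {C,N,P}.
size 0: {}; under {} H still reaches {C,F,L,P,V,X} ∋ V.
{C}: H⊥V given {C} in G with H→· removed — back-door holds.
P(V|do(H)) = Σ_{C} P(V|H,C)·P(C).

P(V|do(H)): backdoor, adjust for {C}.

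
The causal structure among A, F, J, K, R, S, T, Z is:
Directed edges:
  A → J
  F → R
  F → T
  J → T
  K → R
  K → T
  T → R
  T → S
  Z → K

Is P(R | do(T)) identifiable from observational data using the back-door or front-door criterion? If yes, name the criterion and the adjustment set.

desc(T)\{T}={R,S}; candidates ⊆ {A,F,J,K,Z}.
size 0: {}; under {} T still reaches {A,F,J,K,R,Z} ∋ R.
size 1: {A}, {F}, {J} …(+2); under {A} T still reaches {F,J,K,R,Z} ∋ R.
{F,K}: T⊥R given {F,K} in G with T→· removed — back-door holds.
P(R|do(T)) = Σ_{F,K} P(R|T,F,K)·P(F,K).

P(R|do(T)): backdoor, adjust for {F, K}.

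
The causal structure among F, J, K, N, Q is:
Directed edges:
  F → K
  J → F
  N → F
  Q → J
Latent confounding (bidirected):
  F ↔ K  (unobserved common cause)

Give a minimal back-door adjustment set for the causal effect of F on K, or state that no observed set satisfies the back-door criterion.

F→K: no observed back-door set.

desc(F)\{F}={K}; candidates ⊆ {J,N,Q}.
F↔K: latent back-door arc(s) into F.
size 0: {}; under {} F still reaches {J,K,N,Q} ∋ K.
size 1: {J}, {N}, {Q}; under {J} F still reaches {K,N} ∋ K.
size 2: {J,N}, {J,Q}, {N,Q}; under {J,N} F still reaches {K} ∋ K.
F↔K cannot be blocked by any observed set — no back-door set.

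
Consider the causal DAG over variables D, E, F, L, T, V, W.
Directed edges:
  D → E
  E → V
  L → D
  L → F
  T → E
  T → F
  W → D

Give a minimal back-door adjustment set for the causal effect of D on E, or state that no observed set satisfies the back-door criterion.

desc(D)\{D}={E,V}; candidates ⊆ {F,L,T,W}.
∅: D⊥E given ∅ in G with D→· removed — back-door holds.

D→E: minimal back-door set ∅.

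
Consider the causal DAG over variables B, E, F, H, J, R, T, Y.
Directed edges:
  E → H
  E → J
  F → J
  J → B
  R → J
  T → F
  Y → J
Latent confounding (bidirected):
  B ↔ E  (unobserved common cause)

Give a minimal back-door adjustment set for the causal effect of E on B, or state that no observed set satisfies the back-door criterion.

E→B: no observed back-door set.

desc(E)\{E}={B,H,J}; candidates ⊆ {F,R,T,Y}.
E↔B: latent back-door arc(s) into E.
size 0: {}; under {} E still reaches {B} ∋ B.
size 1: {F}, {R}, {T} …(+1); under {F} E still reaches {B} ∋ B.
size 2: {F,R}, {F,T}, {F,Y} …(+3); under {F,R} E still reaches {B} ∋ B.
E↔B cannot be blocked by any observed set — no back-door set.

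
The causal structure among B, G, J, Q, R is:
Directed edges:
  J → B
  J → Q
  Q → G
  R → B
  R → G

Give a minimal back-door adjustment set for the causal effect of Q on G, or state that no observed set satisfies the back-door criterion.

desc(Q)\{Q}={G}; candidates ⊆ {B,J,R}.
∅: Q⊥G given ∅ in G with Q→· removed — back-door holds.

Q→G: minimal back-door set ∅.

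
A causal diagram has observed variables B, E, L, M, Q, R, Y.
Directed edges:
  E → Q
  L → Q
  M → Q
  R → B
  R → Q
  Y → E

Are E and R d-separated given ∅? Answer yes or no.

Yes — E ⊥ R | ∅.

Bayes-Ball from E | ∅ reaches {Q,Y}.
R ∉ reach(E|∅) ⇒ E ⊥ R | ∅.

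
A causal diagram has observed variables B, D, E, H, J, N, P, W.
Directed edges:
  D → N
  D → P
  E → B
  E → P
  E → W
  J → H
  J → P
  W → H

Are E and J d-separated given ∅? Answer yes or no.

Bayes-Ball from E | ∅ reaches {B,H,P,W}.
J ∉ reach(E|∅) ⇒ E ⊥ J | ∅.

Yes — E ⊥ J | ∅.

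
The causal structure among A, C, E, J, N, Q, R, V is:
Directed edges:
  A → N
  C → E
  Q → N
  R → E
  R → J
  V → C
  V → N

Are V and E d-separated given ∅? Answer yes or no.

No — V and E are d-connected given ∅.

Bayes-Ball from V | ∅ reaches {C,E,N}.
E ∈ reach(V|∅) ⇒ V ⊥̸ E | ∅.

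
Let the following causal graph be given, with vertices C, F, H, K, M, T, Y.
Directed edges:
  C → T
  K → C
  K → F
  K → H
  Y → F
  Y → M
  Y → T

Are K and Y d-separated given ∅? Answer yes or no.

Yes — K ⊥ Y | ∅.

Bayes-Ball from K | ∅ reaches {C,F,H,T}.
Y ∉ reach(K|∅) ⇒ K ⊥ Y | ∅.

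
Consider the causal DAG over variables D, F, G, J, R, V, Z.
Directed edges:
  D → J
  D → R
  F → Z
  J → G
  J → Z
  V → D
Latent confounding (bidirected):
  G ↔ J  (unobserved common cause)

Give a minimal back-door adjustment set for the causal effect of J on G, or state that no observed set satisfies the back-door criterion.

desc(J)\{J}={G,Z}; candidates ⊆ {D,F,R,V}.
J↔G: latent back-door arc(s) into J.
size 0: {}; under {} J still reaches {D,G,R,V} ∋ G.
size 1: {D}, {F}, {R} …(+1); under {D} J still reaches {G} ∋ G.
size 2: {D,F}, {D,R}, {D,V} …(+3); under {D,F} J still reaches {G} ∋ G.
J↔G cannot be blocked by any observed set — no back-door set.

J→G: no observed back-door set.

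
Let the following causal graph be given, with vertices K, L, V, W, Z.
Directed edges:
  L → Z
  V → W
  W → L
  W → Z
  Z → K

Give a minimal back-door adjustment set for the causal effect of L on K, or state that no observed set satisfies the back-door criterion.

L→K: minimal back-door set {W}.

desc(L)\{L}={K,Z}; candidates ⊆ {V,W}.
size 0: {}; under {} L still reaches {K,V,W,Z} ∋ K.
{W}: L⊥K given {W} in G with L→· removed — back-door holds.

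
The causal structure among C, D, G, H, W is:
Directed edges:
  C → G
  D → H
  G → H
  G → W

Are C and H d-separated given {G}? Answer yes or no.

Yes — C ⊥ H | {G}.

Bayes-Ball from C | {G} reaches ∅.
H ∉ reach(C|{G}) ⇒ C ⊥ H | {G}.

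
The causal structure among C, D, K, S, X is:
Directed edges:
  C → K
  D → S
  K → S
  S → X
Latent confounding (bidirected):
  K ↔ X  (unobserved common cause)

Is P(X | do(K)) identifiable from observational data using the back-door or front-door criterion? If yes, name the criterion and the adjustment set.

desc(K)\{K}={S,X}; candidates ⊆ {C,D}.
K↔X: latent back-door arc(s) into K.
size 0: {}; under {} K still reaches {C,X} ∋ X.
size 1: {C}, {D}; under {C} K still reaches {X} ∋ X.
size 2: {C,D}; under {C,D} K still reaches {X} ∋ X.
K↔X cannot be blocked by any observed set — no back-door set.
{S}: (i) intercepts every directed K→X path; (ii) no back-door K→{S}; (iii) {K} blocks every back-door {S}→X. Front-door holds.
P(X|do(K)) = Σ_{S} P(S|K) Σ_{K'} P(X|S,K')P(K').

P(X|do(K)): frontdoor, adjust for {S}.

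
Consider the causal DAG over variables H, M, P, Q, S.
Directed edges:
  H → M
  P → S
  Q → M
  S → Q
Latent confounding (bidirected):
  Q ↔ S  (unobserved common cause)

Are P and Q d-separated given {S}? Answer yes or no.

No — P and Q are d-connected given {S}.

Bayes-Ball from P | {S} reaches {M,Q}.
Q ∈ reach(P|{S}) ⇒ P ⊥̸ Q | {S}.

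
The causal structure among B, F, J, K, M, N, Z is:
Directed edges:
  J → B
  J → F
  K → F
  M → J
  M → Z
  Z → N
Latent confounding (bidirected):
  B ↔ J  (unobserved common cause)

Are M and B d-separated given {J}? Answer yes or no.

Bayes-Ball from M | {J} reaches {B,N,Z}.
B ∈ reach(M|{J}) ⇒ M ⊥̸ B | {J}.

No — M and B are d-connected given {J}.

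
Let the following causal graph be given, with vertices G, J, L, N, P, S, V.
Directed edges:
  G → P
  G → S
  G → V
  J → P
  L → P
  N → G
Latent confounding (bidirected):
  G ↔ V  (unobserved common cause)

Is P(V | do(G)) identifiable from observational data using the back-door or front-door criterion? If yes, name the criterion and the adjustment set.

P(V|do(G)): not identifiable (no BD/FD set).

desc(G)\{G}={P,S,V}; candidates ⊆ {J,L,N}.
G↔V: latent back-door arc(s) into G.
size 0: {}; under {} G still reaches {N,V} ∋ V.
size 1: {J}, {L}, {N}; under {J} G still reaches {N,V} ∋ V.
size 2: {J,L}, {J,N}, {L,N}; under {J,L} G still reaches {N,V} ∋ V.
G↔V cannot be blocked by any observed set — no back-door set.
No mediator lies on a directed G→…→V path.
Neither criterion identifies P(V|do(G)) in this graph.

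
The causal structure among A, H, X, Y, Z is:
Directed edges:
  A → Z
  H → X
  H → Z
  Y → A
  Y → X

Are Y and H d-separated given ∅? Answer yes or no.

Bayes-Ball from Y | ∅ reaches {A,X,Z}.
H ∉ reach(Y|∅) ⇒ Y ⊥ H | ∅.

Yes — Y ⊥ H | ∅.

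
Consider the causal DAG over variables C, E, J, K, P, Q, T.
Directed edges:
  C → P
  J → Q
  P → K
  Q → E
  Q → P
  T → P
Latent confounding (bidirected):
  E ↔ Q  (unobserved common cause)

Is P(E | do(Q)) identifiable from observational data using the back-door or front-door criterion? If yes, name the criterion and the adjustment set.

P(E|do(Q)): not identifiable (no BD/FD set).

desc(Q)\{Q}={E,K,P}; candidates ⊆ {C,J,T}.
Q↔E: latent back-door arc(s) into Q.
size 0: {}; under {} Q still reaches {E,J} ∋ E.
size 1: {C}, {J}, {T}; under {C} Q still reaches {E,J} ∋ E.
size 2: {C,J}, {C,T}, {J,T}; under {C,J} Q still reaches {E} ∋ E.
Q↔E cannot be blocked by any observed set — no back-door set.
No mediator lies on a directed Q→…→E path.
Neither criterion identifies P(E|do(Q)) in this graph.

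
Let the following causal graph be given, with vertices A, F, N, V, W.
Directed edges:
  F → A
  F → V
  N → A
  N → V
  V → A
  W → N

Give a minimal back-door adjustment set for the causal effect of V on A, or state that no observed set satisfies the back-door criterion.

V→A: minimal back-door set {F, N}.

desc(V)\{V}={A}; candidates ⊆ {F,N,W}.
size 0: {}; under {} V still reaches {A,F,N,W} ∋ A.
size 1: {F}, {N}, {W}; under {F} V still reaches {A,N,W} ∋ A.
{F,N}: V⊥A given {F,N} in G with V→· removed — back-door holds.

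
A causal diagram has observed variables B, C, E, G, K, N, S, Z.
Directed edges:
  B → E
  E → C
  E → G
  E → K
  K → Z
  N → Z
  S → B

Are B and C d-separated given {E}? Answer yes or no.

Yes — B ⊥ C | {E}.

Bayes-Ball from B | {E} reaches {S}.
C ∉ reach(B|{E}) ⇒ B ⊥ C | {E}.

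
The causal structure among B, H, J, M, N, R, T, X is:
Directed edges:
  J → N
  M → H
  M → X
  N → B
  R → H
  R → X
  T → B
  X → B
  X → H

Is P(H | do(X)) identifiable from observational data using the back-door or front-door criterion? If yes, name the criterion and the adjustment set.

desc(X)\{X}={B,H}; candidates ⊆ {J,M,N,R,T}.
size 0: {}; under {} X still reaches {H,M,R} ∋ H.
size 1: {J}, {M}, {N} …(+2); under {J} X still reaches {H,M,R} ∋ H.
{M,R}: X⊥H given {M,R} in G with X→· removed — back-door holds.
P(H|do(X)) = Σ_{M,R} P(H|X,M,R)·P(M,R).

P(H|do(X)): backdoor, adjust for {M, R}.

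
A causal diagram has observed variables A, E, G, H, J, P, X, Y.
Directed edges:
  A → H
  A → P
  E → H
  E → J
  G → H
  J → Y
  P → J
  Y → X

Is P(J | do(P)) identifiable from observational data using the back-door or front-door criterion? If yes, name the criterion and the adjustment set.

desc(P)\{P}={J,X,Y}; candidates ⊆ {A,E,G,H}.
∅: P⊥J given ∅ in G with P→· removed — back-door holds.
P(J|do(P)) = P(J|P) — no adjustment needed.

P(J|do(P)): backdoor, adjust for ∅.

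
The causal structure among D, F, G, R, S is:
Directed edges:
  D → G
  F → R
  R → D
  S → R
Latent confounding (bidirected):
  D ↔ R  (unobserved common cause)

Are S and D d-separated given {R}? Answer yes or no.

No — S and D are d-connected given {R}.

Bayes-Ball from S | {R} reaches {D,F,G}.
D ∈ reach(S|{R}) ⇒ S ⊥̸ D | {R}.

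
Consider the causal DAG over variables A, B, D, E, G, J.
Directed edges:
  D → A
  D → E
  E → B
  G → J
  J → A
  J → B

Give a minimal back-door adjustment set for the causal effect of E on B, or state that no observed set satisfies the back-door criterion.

E→B: minimal back-door set ∅.

desc(E)\{E}={B}; candidates ⊆ {A,D,G,J}.
∅: E⊥B given ∅ in G with E→· removed — back-door holds.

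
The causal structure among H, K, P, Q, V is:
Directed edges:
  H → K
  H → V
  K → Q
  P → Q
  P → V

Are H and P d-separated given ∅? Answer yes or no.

Yes — H ⊥ P | ∅.

Bayes-Ball from H | ∅ reaches {K,Q,V}.
P ∉ reach(H|∅) ⇒ H ⊥ P | ∅.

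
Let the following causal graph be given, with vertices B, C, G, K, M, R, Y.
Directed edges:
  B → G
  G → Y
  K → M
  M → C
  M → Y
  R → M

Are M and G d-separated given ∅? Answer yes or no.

Yes — M ⊥ G | ∅.

Bayes-Ball from M | ∅ reaches {C,K,R,Y}.
G ∉ reach(M|∅) ⇒ M ⊥ G | ∅.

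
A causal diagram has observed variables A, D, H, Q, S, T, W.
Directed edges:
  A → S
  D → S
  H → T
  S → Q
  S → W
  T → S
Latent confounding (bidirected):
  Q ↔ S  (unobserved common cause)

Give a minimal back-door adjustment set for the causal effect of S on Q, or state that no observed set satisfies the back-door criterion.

desc(S)\{S}={Q,W}; candidates ⊆ {A,D,H,T}.
S↔Q: latent back-door arc(s) into S.
size 0: {}; under {} S still reaches {A,D,H,Q,T} ∋ Q.
size 1: {A}, {D}, {H} …(+1); under {A} S still reaches {D,H,Q,T} ∋ Q.
size 2: {A,D}, {A,H}, {A,T} …(+3); under {A,D} S still reaches {H,Q,T} ∋ Q.
S↔Q cannot be blocked by any observed set — no back-door set.

S→Q: no observed back-door set.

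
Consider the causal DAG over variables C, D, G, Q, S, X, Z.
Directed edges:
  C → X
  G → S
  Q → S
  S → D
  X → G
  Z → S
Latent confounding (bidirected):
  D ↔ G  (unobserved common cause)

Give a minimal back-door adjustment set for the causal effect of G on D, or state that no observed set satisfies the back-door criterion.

G→D: no observed back-door set.

desc(G)\{G}={D,S}; candidates ⊆ {C,Q,X,Z}.
G↔D: latent back-door arc(s) into G.
size 0: {}; under {} G still reaches {C,D,X} ∋ D.
size 1: {C}, {Q}, {X} …(+1); under {C} G still reaches {D,X} ∋ D.
size 2: {C,Q}, {C,X}, {C,Z} …(+3); under {C,Q} G still reaches {D,X} ∋ D.
G↔D cannot be blocked by any observed set — no back-door set.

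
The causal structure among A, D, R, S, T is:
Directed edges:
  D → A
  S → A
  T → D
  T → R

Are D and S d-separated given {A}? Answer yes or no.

No — D and S are d-connected given {A}.

Bayes-Ball from D | {A} reaches {R,S,T}.
S ∈ reach(D|{A}) ⇒ D ⊥̸ S | {A}.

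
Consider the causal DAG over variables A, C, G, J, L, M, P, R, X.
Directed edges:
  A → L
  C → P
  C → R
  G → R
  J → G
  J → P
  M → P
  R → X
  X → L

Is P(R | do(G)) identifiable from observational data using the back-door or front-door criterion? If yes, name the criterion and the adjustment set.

P(R|do(G)): backdoor, adjust for ∅.

desc(G)\{G}={L,R,X}; candidates ⊆ {A,C,J,M,P}.
∅: G⊥R given ∅ in G with G→· removed — back-door holds.
P(R|do(G)) = P(R|G) — no adjustment needed.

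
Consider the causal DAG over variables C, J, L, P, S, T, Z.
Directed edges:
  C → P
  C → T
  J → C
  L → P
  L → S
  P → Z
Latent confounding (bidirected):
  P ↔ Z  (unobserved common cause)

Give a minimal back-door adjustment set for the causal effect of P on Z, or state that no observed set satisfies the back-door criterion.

P→Z: no observed back-door set.

desc(P)\{P}={Z}; candidates ⊆ {C,J,L,S,T}.
P↔Z: latent back-door arc(s) into P.
size 0: {}; under {} P still reaches {C,J,L,S,T,Z} ∋ Z.
size 1: {C}, {J}, {L} …(+2); under {C} P still reaches {L,S,Z} ∋ Z.
size 2: {C,J}, {C,L}, {C,S} …(+7); under {C,J} P still reaches {L,S,Z} ∋ Z.
P↔Z cannot be blocked by any observed set — no back-door set.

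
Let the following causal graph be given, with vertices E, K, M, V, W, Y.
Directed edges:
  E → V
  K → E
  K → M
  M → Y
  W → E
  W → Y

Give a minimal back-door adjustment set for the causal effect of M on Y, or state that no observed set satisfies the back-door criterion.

desc(M)\{M}={Y}; candidates ⊆ {E,K,V,W}.
∅: M⊥Y given ∅ in G with M→· removed — back-door holds.

M→Y: minimal back-door set ∅.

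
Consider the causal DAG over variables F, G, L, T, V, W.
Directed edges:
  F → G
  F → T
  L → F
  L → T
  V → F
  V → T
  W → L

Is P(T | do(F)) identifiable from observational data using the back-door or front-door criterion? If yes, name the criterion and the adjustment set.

P(T|do(F)): backdoor, adjust for {L, V}.

desc(F)\{F}={G,T}; candidates ⊆ {L,V,W}.
size 0: {}; under {} F still reaches {L,T,V,W} ∋ T.
size 1: {L}, {V}, {W}; under {L} F still reaches {T,V} ∋ T.
{L,V}: F⊥T given {L,V} in G with F→· removed — back-door holds.
P(T|do(F)) = Σ_{L,V} P(T|F,L,V)·P(L,V).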